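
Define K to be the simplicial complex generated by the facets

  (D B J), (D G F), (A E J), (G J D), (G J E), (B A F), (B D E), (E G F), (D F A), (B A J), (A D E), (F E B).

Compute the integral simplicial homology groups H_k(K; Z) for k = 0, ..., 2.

Fix the vertex order A < B < D < E < F < G < J and write every simplex with vertices in increasing order. Then dim K = 2 and the simplices of K are:

  0-simplices (7): A, B, D, E, F, G, J
  1-simplices (18): AB, AD, AE, AF, AJ, BD, BE, BF, BJ, DE, DF, DG, DJ, EF, EG, EJ, FG, GJ
  2-simplices (12): ABF, ABJ, ADE, ADF, AEJ, BDE, BDJ, BEF, DFG, DGJ, EFG, EGJ

giving chain groups C_0 ≅ Z^7, C_1 ≅ Z^18, C_2 ≅ Z^12.

The boundary map ∂_1: C_1 → C_0 maps an edge to its endpoints' difference, ∂[p,q] = q − p. For instance
  ∂AD = D − A.
This gives a 7×18 integer matrix of rank 6; reducing to Smith normal form yields diagonal entries (1,1,1,1,1,1).

∂_2: C_2 → C_1 maps a triangle to the signed sum of its edges. For instance
  ∂DFG = FG − DG + DF,
  ∂ABF = BF − AF + AB.
The 18×12 boundary matrix has rank 12 and Smith normal form diag(1,1,1,1,1,1,1,1,1,1,1,2).

Reading off H_k = ker ∂_k / im ∂_{k+1}:

  H_0: rank C_0 − rank ∂_1 = 7 − 6 = 1, and the invariant factors of ∂_1 are all 1, so H_0 ≅ Z.
  H_1: rank ker ∂_1 − rank ∂_2 = (18 − 6) − 12 = 0, and ∂_2 has invariant factor 2 > 1, so H_1 ≅ Z_2.
  H_2: rank ker ∂_2 − rank ∂_3 = (12 − 12) − 0 = 0, and there is no ∂_3, so H_2 ≅ 0.

As a check, the Euler characteristic is 7 − 18 + 12 = 1, which agrees with 1 − 0 + 0 = 1.
(K is a triangulation of the real projective plane RP^2.)

H_0 ≅ Z,  H_1 ≅ Z_2,  H_2 = 0.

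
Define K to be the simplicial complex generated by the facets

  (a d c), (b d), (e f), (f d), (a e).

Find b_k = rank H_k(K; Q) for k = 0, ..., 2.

b_0 = 1, b_1 = 1, b_2 = 0.

Fix the vertex order a < b < c < d < e < f and write every simplex with vertices in increasing order. Then dim K = 2 and the simplices of K are:

  0-simplices (6): a, b, c, d, e, f
  1-simplices (7): ac, ad, ae, bd, cd, df, ef
  2-simplices (1): acd

giving chain groups C_0 ≅ Z^6, C_1 ≅ Z^7, C_2 ≅ Z^1.

Boundary ∂_1: C_1 → C_0 is given by ∂[p,q] = [q] − [p]. For instance
  ∂bd = d − b.
As a 6×7 matrix over Z this has rank 5, with invariant factors (1,1,1,1,1).

The boundary map ∂_2: C_2 → C_1 acts by ∂[p,q,r] = [q,r] − [p,r] + [p,q]. For instance
  ∂acd = cd − ad + ac.
The 7×1 boundary matrix has rank 1 and Smith normal form diag(1).

Reading off H_k = ker ∂_k / im ∂_{k+1}:

  H_0: rank C_0 − rank ∂_1 = 6 − 5 = 1, and the invariant factors of ∂_1 are all 1, so H_0 ≅ Z.
  H_1: rank ker ∂_1 − rank ∂_2 = (7 − 5) − 1 = 1, and the invariant factors of ∂_2 are all 1, so H_1 ≅ Z.
  H_2: rank ker ∂_2 − rank ∂_3 = (1 − 1) − 0 = 0, and there is no ∂_3, so H_2 ≅ 0.

As a check, the Euler characteristic is 6 − 7 + 1 = 0, which agrees with 1 − 1 + 0 = 0.

Hence the Betti numbers are b_0 = 1, b_1 = 1, b_2 = 0.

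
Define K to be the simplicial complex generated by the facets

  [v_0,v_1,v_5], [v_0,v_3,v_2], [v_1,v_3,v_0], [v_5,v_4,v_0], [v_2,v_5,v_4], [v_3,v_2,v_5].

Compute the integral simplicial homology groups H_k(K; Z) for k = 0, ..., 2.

H_0 = Z,  H_1 = Z,  H_2 = 0.

Order the vertices as v_0 < v_1 < v_2 < v_3 < v_4 < v_5. Listing each simplex with vertices in this order, K has dimension 2 with simplices:

  0-simplices (6): [v_0], [v_1], [v_2], [v_3], [v_4], [v_5]
  1-simplices (12): [v_0,v_1], [v_0,v_2], [v_0,v_3], [v_0,v_4], [v_0,v_5], [v_1,v_3], [v_1,v_5], [v_2,v_3], [v_2,v_4], [v_2,v_5], [v_3,v_5], [v_4,v_5]
  2-simplices (6): [v_0,v_1,v_3], [v_0,v_1,v_5], [v_0,v_2,v_3], [v_0,v_4,v_5], [v_2,v_3,v_5], [v_2,v_4,v_5]

so the chain groups are C_0 ≅ Z^6, C_1 ≅ Z^12, C_2 ≅ Z^6.

∂_1: C_1 → C_0 is given by ∂[p,q] = [q] − [p]. For instance
  ∂[v_0,v_5] = [v_5] − [v_0].
This gives a 6×12 integer matrix of rank 5; reducing to Smith normal form yields diagonal entries (1,1,1,1,1).

∂_2: C_2 → C_1 sends each 2-simplex [p,q,r] to [q,r] − [p,r] + [p,q]. For instance
  ∂[v_0,v_1,v_3] = [v_1,v_3] − [v_0,v_3] + [v_0,v_1],
  ∂[v_2,v_4,v_5] = [v_4,v_5] − [v_2,v_5] + [v_2,v_4].
The 12×6 boundary matrix has rank 6 and Smith normal form diag(1,1,1,1,1,1).

Now H_k = ker ∂_k / im ∂_{k+1}, so:

  H_0: rank C_0 − rank ∂_1 = 6 − 5 = 1, and the invariant factors of ∂_1 are all 1, so H_0 ≅ Z.
  H_1: rank ker ∂_1 − rank ∂_2 = (12 − 5) − 6 = 1, and the invariant factors of ∂_2 are all 1, so H_1 ≅ Z.
  H_2: rank ker ∂_2 − rank ∂_3 = (6 − 6) − 0 = 0, and there is no ∂_3, so H_2 ≅ 0.

As a check, the Euler characteristic is 6 − 12 + 6 = 0, which agrees with 1 − 1 + 0 = 0.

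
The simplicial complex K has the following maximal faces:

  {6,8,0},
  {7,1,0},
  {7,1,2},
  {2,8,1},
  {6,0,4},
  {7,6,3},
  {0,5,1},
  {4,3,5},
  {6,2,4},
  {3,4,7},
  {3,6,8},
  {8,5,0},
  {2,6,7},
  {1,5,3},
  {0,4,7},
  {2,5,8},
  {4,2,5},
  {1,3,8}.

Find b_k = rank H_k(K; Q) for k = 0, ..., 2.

Order the vertices as 0 < 1 < 2 < 3 < 4 < 5 < 6 < 7 < 8. Listing each simplex with vertices in this order, K has dimension 2 with simplices:

  0-simplices (9): [0], [1], [2], [3], [4], [5], [6], [7], [8]
  1-simplices (27): (27 of them)
  2-simplices (18): [0,1,5], [0,1,7], [0,4,6], [0,4,7], [0,5,8], [0,6,8], [1,2,7], [1,2,8], [1,3,5], [1,3,8], [2,4,5], [2,4,6], [2,5,8], [2,6,7], [3,4,5], [3,4,7], [3,6,7], [3,6,8]

Hence C_0 ≅ Z^9, C_1 ≅ Z^27, C_2 ≅ Z^18.

Boundary ∂_1: C_1 → C_0 maps an edge to its endpoints' difference, ∂[p,q] = q − p.
This gives a 9×27 integer matrix of rank 8; reducing to Smith normal form yields diagonal entries (1,1,1,1,1,1,1,1).

∂_2: C_2 → C_1 acts by ∂[p,q,r] = [q,r] − [p,r] + [p,q]. For instance
  ∂[0,4,6] = [4,6] − [0,6] + [0,4],
  ∂[3,6,7] = [6,7] − [3,7] + [3,6].
The 27×18 boundary matrix has rank 18 and Smith normal form diag(1,1,1,1,1,1,1,1,1,1,1,1,1,1,1,1,1,2).

Now H_k = ker ∂_k / im ∂_{k+1}, so:

  H_0: rank C_0 − rank ∂_1 = 9 − 8 = 1, and the invariant factors of ∂_1 are all 1, so H_0 ≅ Z.
  H_1: rank ker ∂_1 − rank ∂_2 = (27 − 8) − 18 = 1, and ∂_2 has invariant factor 2 > 1, so H_1 ≅ Z ⊕ Z/2.
  H_2: rank ker ∂_2 − rank ∂_3 = (18 − 18) − 0 = 0, and there is no ∂_3, so H_2 ≅ 0.

As a check, the Euler characteristic is 9 − 27 + 18 = 0, which agrees with 1 − 1 + 0 = 0.
(K is a triangulation of the Klein bottle.)

Hence the Betti numbers are b_0 = 1, b_1 = 1, b_2 = 0.

b_0 = 1, b_1 = 1, b_2 = 0.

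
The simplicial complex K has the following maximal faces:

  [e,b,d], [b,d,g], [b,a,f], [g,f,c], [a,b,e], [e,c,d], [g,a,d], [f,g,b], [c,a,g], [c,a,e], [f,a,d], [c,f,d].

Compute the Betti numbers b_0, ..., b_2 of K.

b_0 = 1, b_1 = 0, b_2 = 0.

Fix the vertex order a < b < c < d < e < f < g and write every simplex with vertices in increasing order. Then dim K = 2 and the simplices of K are:

  0-simplices (7): a, b, c, d, e, f, g
  1-simplices (18): ab, ac, ad, ae, af, ag, bd, be, bf, bg, cd, ce, cf, cg, de, df, dg, fg
  2-simplices (12): abe, abf, ace, acg, adf, adg, bde, bdg, bfg, cde, cdf, cfg

giving chain groups C_0 ≅ Z^7, C_1 ≅ Z^18, C_2 ≅ Z^12.

The boundary map ∂_1: C_1 → C_0 sends each edge [p,q] (with p < q) to q − p. For instance
  ∂dg = g − d.
The resulting 7×18 matrix has rank 6, and its Smith normal form has invariant factors (1,1,1,1,1,1).

∂_2: C_2 → C_1 maps a triangle to the signed sum of its edges. For instance
  ∂cfg = fg − cg + cf,
  ∂bde = de − be + bd.
This gives a 18×12 integer matrix of rank 12; reducing to Smith normal form yields diagonal entries (1,1,1,1,1,1,1,1,1,1,1,2).

Now H_k = ker ∂_k / im ∂_{k+1}, so:

  H_0: rank C_0 − rank ∂_1 = 7 − 6 = 1, and the invariant factors of ∂_1 are all 1, so H_0 = Z.
  H_1: rank ker ∂_1 − rank ∂_2 = (18 − 6) − 12 = 0, and ∂_2 has invariant factor 2 > 1, so H_1 = Z/2.
  H_2: rank ker ∂_2 − rank ∂_3 = (12 − 12) − 0 = 0, and there is no ∂_3, so H_2 = 0.

As a check, the Euler characteristic is 7 − 18 + 12 = 1, which agrees with 1 − 0 + 0 = 1.

Hence the Betti numbers are b_0 = 1, b_1 = 0, b_2 = 0.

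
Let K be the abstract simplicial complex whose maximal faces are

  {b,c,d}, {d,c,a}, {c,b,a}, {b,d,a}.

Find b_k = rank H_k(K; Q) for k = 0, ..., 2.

K has 4 vertices, 6 edges, 4 triangles.
rank ∂_0 = 0, rank ∂_1 = 3 ⇒ b_0 = 4 − 0 − 3 = 1; all invariant factors of ∂_1 are 1 so no torsion. So H_0 ≅ Z.
rank ∂_1 = 3, rank ∂_2 = 3 ⇒ b_1 = 6 − 3 − 3 = 0; all invariant factors of ∂_2 are 1 so no torsion. So H_1 ≅ 0.
rank ∂_2 = 3, rank ∂_3 = 0 ⇒ b_2 = 4 − 3 − 0 = 1. So H_2 ≅ Z.

b_0 = 1, b_1 = 0, b_2 = 1.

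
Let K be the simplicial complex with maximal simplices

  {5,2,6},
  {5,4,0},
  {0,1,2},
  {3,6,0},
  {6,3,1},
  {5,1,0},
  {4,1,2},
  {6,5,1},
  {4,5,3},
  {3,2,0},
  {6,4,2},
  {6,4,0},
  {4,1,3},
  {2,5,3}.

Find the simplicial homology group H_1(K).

Take the total order 0 < 1 < 2 < 3 < 4 < 5 < 6 on the vertex set. Then K (dimension 2) consists of the simplices:

  0-simplices (7): [0], [1], [2], [3], [4], [5], [6]
  1-simplices (21): [0,1], [0,2], [0,3], [0,4], [0,5], [0,6], [1,2], [1,3], [1,4], [1,5], [1,6], [2,3], [2,4], [2,5], [2,6], [3,4], [3,5], [3,6], [4,5], [4,6], [5,6]
  2-simplices (14): [0,1,2], [0,1,5], [0,2,3], [0,3,6], [0,4,5], [0,4,6], [1,2,4], [1,3,4], [1,3,6], [1,5,6], [2,3,5], [2,4,6], [2,5,6], [3,4,5]

Hence C_0 ≅ Z^7, C_1 ≅ Z^21, C_2 ≅ Z^14.

∂_1: C_1 → C_0 is given by ∂[p,q] = [q] − [p]. For instance
  ∂[3,5] = [5] − [3].
As a 7×21 matrix over Z this has rank 6, with invariant factors (1,1,1,1,1,1).

The boundary map ∂_2: C_2 → C_1 sends each 2-simplex [p,q,r] to [q,r] − [p,r] + [p,q]. For instance
  ∂[2,5,6] = [5,6] − [2,6] + [2,5],
  ∂[1,3,4] = [3,4] − [1,4] + [1,3].
As a 21×14 matrix over Z this has rank 13, with invariant factors (1,1,1,1,1,1,1,1,1,1,1,1,1).

Computing H_k = (kernel of ∂_k) / (image of ∂_{k+1}):

  H_1: rank ker ∂_1 − rank ∂_2 = (21 − 6) − 13 = 2, and the invariant factors of ∂_2 are all 1, so H_1 = Z^2.

(K is a triangulation of the torus T^2.)

H_1 = Z^2.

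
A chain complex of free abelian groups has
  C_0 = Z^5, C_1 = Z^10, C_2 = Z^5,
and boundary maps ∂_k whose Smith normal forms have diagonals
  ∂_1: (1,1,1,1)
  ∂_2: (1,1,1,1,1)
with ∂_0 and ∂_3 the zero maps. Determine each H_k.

H_0 ≅ Z,  H_1 ≅ Z,  H_2 = 0.

H_0: b_0 = 5 − 0 − 4 = 1; torsion from ∂_1 factors > 1: none. So H_0 ≅ Z.
H_1: b_1 = 10 − 4 − 5 = 1; torsion from ∂_2 factors > 1: none. So H_1 ≅ Z.
H_2: b_2 = 5 − 5 − 0 = 0; torsion from ∂_3 factors > 1: none. So H_2 ≅ 0.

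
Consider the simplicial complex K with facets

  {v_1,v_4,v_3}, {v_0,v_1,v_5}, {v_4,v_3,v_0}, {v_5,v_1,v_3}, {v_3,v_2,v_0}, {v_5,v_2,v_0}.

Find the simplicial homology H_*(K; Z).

K has 6 vertices, 12 edges, 6 triangles.
rank ∂_0 = 0, rank ∂_1 = 5 ⇒ b_0 = 6 − 0 − 5 = 1; all invariant factors of ∂_1 are 1 so no torsion. So H_0 ≅ Z.
rank ∂_1 = 5, rank ∂_2 = 6 ⇒ b_1 = 12 − 5 − 6 = 1; all invariant factors of ∂_2 are 1 so no torsion. So H_1 ≅ Z.
rank ∂_2 = 6, rank ∂_3 = 0 ⇒ b_2 = 6 − 6 − 0 = 0. So H_2 ≅ 0.

H_0 = Z,  H_1 = Z,  H_2 = 0.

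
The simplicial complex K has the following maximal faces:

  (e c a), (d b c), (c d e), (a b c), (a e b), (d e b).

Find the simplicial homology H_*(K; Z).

K has 5 vertices, 9 edges, 6 triangles.
rank ∂_0 = 0, rank ∂_1 = 4 ⇒ b_0 = 5 − 0 − 4 = 1; all invariant factors of ∂_1 are 1 so no torsion. So H_0 ≅ Z.
rank ∂_1 = 4, rank ∂_2 = 5 ⇒ b_1 = 9 − 4 − 5 = 0; all invariant factors of ∂_2 are 1 so no torsion. So H_1 ≅ 0.
rank ∂_2 = 5, rank ∂_3 = 0 ⇒ b_2 = 6 − 5 − 0 = 1. So H_2 ≅ Z.

H_0 ≅ Z,  H_1 = 0,  H_2 ≅ Z.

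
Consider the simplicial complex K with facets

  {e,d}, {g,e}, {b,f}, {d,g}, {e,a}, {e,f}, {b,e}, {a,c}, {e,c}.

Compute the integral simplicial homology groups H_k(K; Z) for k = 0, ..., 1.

K has 7 vertices, 9 edges.
rank ∂_0 = 0, rank ∂_1 = 6 ⇒ b_0 = 7 − 0 − 6 = 1; all invariant factors of ∂_1 are 1 so no torsion. So H_0 ≅ Z.
rank ∂_1 = 6, rank ∂_2 = 0 ⇒ b_1 = 9 − 6 − 0 = 3. So H_1 ≅ Z^3.

H_0 = Z,  H_1 = Z^3.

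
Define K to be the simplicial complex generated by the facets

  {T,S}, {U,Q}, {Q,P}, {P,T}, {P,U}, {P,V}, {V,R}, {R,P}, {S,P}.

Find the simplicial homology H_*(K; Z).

Order the vertices as P < Q < R < S < T < U < V. Listing each simplex with vertices in this order, K has dimension 1 with simplices:

  0-simplices (7): P, Q, R, S, T, U, V
  1-simplices (9): PQ, PR, PS, PT, PU, PV, QU, RV, ST

so the chain groups are C_0 ≅ Z^7, C_1 ≅ Z^9.

The boundary map ∂_1: C_1 → C_0 is given by ∂[p,q] = [q] − [p]. For instance
  ∂RV = V − R.
As a 7×9 matrix over Z this has rank 6, with invariant factors (1,1,1,1,1,1).

Reading off H_k = ker ∂_k / im ∂_{k+1}:

  H_0: rank C_0 − rank ∂_1 = 7 − 6 = 1, and the invariant factors of ∂_1 are all 1, so H_0 = Z.
  H_1: rank ker ∂_1 − rank ∂_2 = (9 − 6) − 0 = 3, and there is no ∂_2, so H_1 = Z^3.

As a check, the Euler characteristic is 7 − 9 = -2, which agrees with 1 − 3 = -2.

H_0 = Z,  H_1 = Z^3.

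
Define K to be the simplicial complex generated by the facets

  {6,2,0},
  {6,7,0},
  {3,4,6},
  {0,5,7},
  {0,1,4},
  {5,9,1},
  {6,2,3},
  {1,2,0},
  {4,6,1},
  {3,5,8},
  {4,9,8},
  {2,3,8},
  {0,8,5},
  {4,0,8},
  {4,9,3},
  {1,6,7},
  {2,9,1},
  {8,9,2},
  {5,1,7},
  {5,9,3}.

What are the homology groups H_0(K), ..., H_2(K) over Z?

H_0 ≅ Z,  H_1 ≅ Z ⊕ Z_2,  H_2 = 0.

K has 10 vertices, 30 edges, 20 triangles.
rank ∂_0 = 0, rank ∂_1 = 9 ⇒ b_0 = 10 − 0 − 9 = 1; all invariant factors of ∂_1 are 1 so no torsion. So H_0 ≅ Z.
rank ∂_1 = 9, rank ∂_2 = 20 ⇒ b_1 = 30 − 9 − 20 = 1; ∂_2 has invariant factor(s) [2] giving torsion. So H_1 ≅ Z ⊕ Z_2.
rank ∂_2 = 20, rank ∂_3 = 0 ⇒ b_2 = 20 − 20 − 0 = 0. So H_2 ≅ 0.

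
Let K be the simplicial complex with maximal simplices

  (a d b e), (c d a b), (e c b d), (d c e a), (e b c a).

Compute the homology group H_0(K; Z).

H_0 = Z.

Take the total order a < b < c < d < e on the vertex set. Then K (dimension 3) consists of the simplices:

  0-simplices (5): a, b, c, d, e
  1-simplices (10): ab, ac, ad, ae, bc, bd, be, cd, ce, de
  2-simplices (10): abc, abd, abe, acd, ace, ade, bcd, bce, bde, cde
  3-simplices (5): abcd, abce, abde, acde, bcde

Hence C_0 ≅ Z^5, C_1 ≅ Z^10, C_2 ≅ Z^10, C_3 ≅ Z^5.

Boundary ∂_1: C_1 → C_0 maps an edge to its endpoints' difference, ∂[p,q] = q − p.
The resulting 5×10 matrix has rank 4, and its Smith normal form has invariant factors (1,1,1,1).

∂_2: C_2 → C_1 maps a triangle to the signed sum of its edges. For instance
  ∂ace = ce − ae + ac,
  ∂bde = de − be + bd.
As a 10×10 matrix over Z this has rank 6, with invariant factors (1,1,1,1,1,1).

Boundary ∂_3: C_3 → C_2 sends each 3-simplex σ to the alternating sum Σ_i (−1)^i (σ with its i-th vertex removed). For instance
  ∂bcde = cde − bde + bce − bcd,
  ∂acde = cde − ade + ace − acd.
The resulting 10×5 matrix has rank 4, and its Smith normal form has invariant factors (1,1,1,1).

Now H_k = ker ∂_k / im ∂_{k+1}, so:

  H_0: rank C_0 − rank ∂_1 = 5 − 4 = 1, and the invariant factors of ∂_1 are all 1, so H_0 ≅ Z.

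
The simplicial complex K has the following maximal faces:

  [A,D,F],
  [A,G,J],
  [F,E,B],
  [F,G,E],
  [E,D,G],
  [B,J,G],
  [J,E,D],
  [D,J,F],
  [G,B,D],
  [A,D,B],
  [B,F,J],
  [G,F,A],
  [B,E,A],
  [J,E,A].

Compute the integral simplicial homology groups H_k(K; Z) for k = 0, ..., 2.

H_0 = Z,  H_1 = Z^2,  H_2 = Z.

K has 7 vertices, 21 edges, 14 triangles.
rank ∂_0 = 0, rank ∂_1 = 6 ⇒ b_0 = 7 − 0 − 6 = 1; all invariant factors of ∂_1 are 1 so no torsion. So H_0 ≅ Z.
rank ∂_1 = 6, rank ∂_2 = 13 ⇒ b_1 = 21 − 6 − 13 = 2; all invariant factors of ∂_2 are 1 so no torsion. So H_1 ≅ Z^2.
rank ∂_2 = 13, rank ∂_3 = 0 ⇒ b_2 = 14 − 13 − 0 = 1. So H_2 ≅ Z.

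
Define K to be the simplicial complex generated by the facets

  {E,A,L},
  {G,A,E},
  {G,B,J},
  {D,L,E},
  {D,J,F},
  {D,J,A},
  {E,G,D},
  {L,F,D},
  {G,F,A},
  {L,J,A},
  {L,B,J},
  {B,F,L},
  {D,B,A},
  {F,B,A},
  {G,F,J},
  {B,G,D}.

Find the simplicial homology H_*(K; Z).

H_0 ≅ Z,  H_1 ≅ Z^2,  H_2 ≅ Z.

Order the vertices as A < B < D < E < F < G < J < L. Listing each simplex with vertices in this order, K has dimension 2 with simplices:

  0-simplices (8): A, B, D, E, F, G, J, L
  1-simplices (24): AB, AD, AE, AF, AG, AJ, AL, BD, BF, BG, BJ, BL, DE, DF, DG, DJ, DL, EG, EL, FG, FJ, FL, GJ, JL
  2-simplices (16): ABD, ABF, ADJ, AEG, AEL, AFG, AJL, BDG, BFL, BGJ, BJL, DEG, DEL, DFJ, DFL, FGJ

giving chain groups C_0 ≅ Z^8, C_1 ≅ Z^24, C_2 ≅ Z^16.

Boundary ∂_1: C_1 → C_0 maps an edge to its endpoints' difference, ∂[p,q] = q − p. For instance
  ∂AL = L − A.
As a 8×24 matrix over Z this has rank 7, with invariant factors (1,1,1,1,1,1,1).

Boundary ∂_2: C_2 → C_1 sends each 2-simplex [p,q,r] to [q,r] − [p,r] + [p,q]. For instance
  ∂BDG = DG − BG + BD,
  ∂DFJ = FJ − DJ + DF.
The resulting 24×16 matrix has rank 15, and its Smith normal form has invariant factors (1,1,1,1,1,1,1,1,1,1,1,1,1,1,1).

From H_k ≅ ker(∂_k) / im(∂_{k+1}) we obtain:

  H_0: rank C_0 − rank ∂_1 = 8 − 7 = 1, and the invariant factors of ∂_1 are all 1, so H_0 ≅ Z.
  H_1: rank ker ∂_1 − rank ∂_2 = (24 − 7) − 15 = 2, and the invariant factors of ∂_2 are all 1, so H_1 ≅ Z^2.
  H_2: rank ker ∂_2 − rank ∂_3 = (16 − 15) − 0 = 1, and there is no ∂_3, so H_2 ≅ Z.

As a check, the Euler characteristic is 8 − 24 + 16 = 0, which agrees with 1 − 2 + 1 = 0.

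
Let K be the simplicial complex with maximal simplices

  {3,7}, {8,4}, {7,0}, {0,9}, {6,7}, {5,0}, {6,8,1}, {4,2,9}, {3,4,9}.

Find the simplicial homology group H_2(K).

H_2 ≅ 0.

We work with the vertex ordering 0 < 1 < 2 < 3 < 4 < 5 < 6 < 7 < 8 < 9. The simplices of K, each written with vertices in increasing order, are:

  0-simplices (10): [0], [1], [2], [3], [4], [5], [6], [7], [8], [9]
  1-simplices (14): [0,5], [0,7], [0,9], [1,6], [1,8], [2,4], [2,9], [3,4], [3,7], [3,9], [4,8], [4,9], [6,7], [6,8]
  2-simplices (3): [1,6,8], [2,4,9], [3,4,9]

Hence C_0 ≅ Z^10, C_1 ≅ Z^14, C_2 ≅ Z^3.

Boundary ∂_1: C_1 → C_0 maps an edge to its endpoints' difference, ∂[p,q] = q − p.
As a 10×14 matrix over Z this has rank 9, with invariant factors (1,1,1,1,1,1,1,1,1).

The boundary map ∂_2: C_2 → C_1 maps a triangle to the signed sum of its edges. For instance
  ∂[2,4,9] = [4,9] − [2,9] + [2,4],
  ∂[1,6,8] = [6,8] − [1,8] + [1,6].
This gives a 14×3 integer matrix of rank 3; reducing to Smith normal form yields diagonal entries (1,1,1).

Reading off H_k = ker ∂_k / im ∂_{k+1}:

  H_2: rank ker ∂_2 − rank ∂_3 = (3 − 3) − 0 = 0, and there is no ∂_3, so H_2 ≅ 0.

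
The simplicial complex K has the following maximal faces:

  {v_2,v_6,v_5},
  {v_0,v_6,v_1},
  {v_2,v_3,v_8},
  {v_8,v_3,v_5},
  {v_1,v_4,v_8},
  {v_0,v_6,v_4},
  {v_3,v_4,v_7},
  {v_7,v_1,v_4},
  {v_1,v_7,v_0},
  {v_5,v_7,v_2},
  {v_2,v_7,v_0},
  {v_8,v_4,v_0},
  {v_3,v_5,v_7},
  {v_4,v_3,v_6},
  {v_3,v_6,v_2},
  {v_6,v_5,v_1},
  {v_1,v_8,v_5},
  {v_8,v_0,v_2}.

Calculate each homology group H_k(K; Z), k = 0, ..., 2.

H_0 ≅ Z,  H_1 ≅ Z ⊕ Z_2,  H_2 = 0.

We work with the vertex ordering v_0 < v_1 < v_2 < v_3 < v_4 < v_5 < v_6 < v_7 < v_8. The simplices of K, each written with vertices in increasing order, are:

  0-simplices (9): [v_0], [v_1], [v_2], [v_3], [v_4], [v_5], [v_6], [v_7], [v_8]
  1-simplices (27): (27 of them)
  2-simplices (18): (18 of them)

so the chain groups are C_0 ≅ Z^9, C_1 ≅ Z^27, C_2 ≅ Z^18.

∂_1: C_1 → C_0 sends each edge [p,q] (with p < q) to q − p. For instance
  ∂[v_3,v_6] = [v_6] − [v_3].
The 9×27 boundary matrix has rank 8 and Smith normal form diag(1,1,1,1,1,1,1,1).

Boundary ∂_2: C_2 → C_1 maps a triangle to the signed sum of its edges. For instance
  ∂[v_3,v_5,v_7] = [v_5,v_7] − [v_3,v_7] + [v_3,v_5],
  ∂[v_0,v_1,v_6] = [v_1,v_6] − [v_0,v_6] + [v_0,v_1].
This gives a 27×18 integer matrix of rank 18; reducing to Smith normal form yields diagonal entries (1,1,1,1,1,1,1,1,1,1,1,1,1,1,1,1,1,2).

Now H_k = ker ∂_k / im ∂_{k+1}, so:

  H_0: rank C_0 − rank ∂_1 = 9 − 8 = 1, and the invariant factors of ∂_1 are all 1, so H_0 = Z.
  H_1: rank ker ∂_1 − rank ∂_2 = (27 − 8) − 18 = 1, and ∂_2 has invariant factor 2 > 1, so H_1 = Z ⊕ Z_2.
  H_2: rank ker ∂_2 − rank ∂_3 = (18 − 18) − 0 = 0, and there is no ∂_3, so H_2 = 0.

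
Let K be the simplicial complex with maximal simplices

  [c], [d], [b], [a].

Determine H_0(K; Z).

H_0 ≅ Z^4.

Take the total order a < b < c < d on the vertex set. Then K (dimension 0) consists of the simplices:

  0-simplices (4): a, b, c, d

so the chain groups are C_0 ≅ Z^4.

Now H_k = ker ∂_k / im ∂_{k+1}, so:

  H_0: rank C_0 − rank ∂_1 = 4 − 0 = 4, and there is no ∂_1, so H_0 ≅ Z^4.

(K is a triangulation of a set of 4 points.)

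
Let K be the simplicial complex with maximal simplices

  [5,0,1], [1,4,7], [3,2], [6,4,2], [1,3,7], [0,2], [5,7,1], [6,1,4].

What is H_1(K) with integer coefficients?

Fix the vertex order 0 < 1 < 2 < 3 < 4 < 5 < 6 < 7 and write every simplex with vertices in increasing order. Then dim K = 2 and the simplices of K are:

  0-simplices (8): [0], [1], [2], [3], [4], [5], [6], [7]
  1-simplices (15): [0,1], [0,2], [0,5], [1,3], [1,4], [1,5], [1,6], [1,7], [2,3], [2,4], [2,6], [3,7], [4,6], [4,7], [5,7]
  2-simplices (6): [0,1,5], [1,3,7], [1,4,6], [1,4,7], [1,5,7], [2,4,6]

giving chain groups C_0 ≅ Z^8, C_1 ≅ Z^15, C_2 ≅ Z^6.

The boundary map ∂_1: C_1 → C_0 sends each edge [p,q] (with p < q) to q − p. For instance
  ∂[2,6] = [6] − [2].
The 8×15 boundary matrix has rank 7 and Smith normal form diag(1,1,1,1,1,1,1).

The boundary map ∂_2: C_2 → C_1 maps a triangle to the signed sum of its edges. For instance
  ∂[1,4,6] = [4,6] − [1,6] + [1,4],
  ∂[1,5,7] = [5,7] − [1,7] + [1,5].
As a 15×6 matrix over Z this has rank 6, with invariant factors (1,1,1,1,1,1).

From H_k ≅ ker(∂_k) / im(∂_{k+1}) we obtain:

  H_1: rank ker ∂_1 − rank ∂_2 = (15 − 7) − 6 = 2, and the invariant factors of ∂_2 are all 1, so H_1 ≅ Z^2.

H_1 ≅ Z^2.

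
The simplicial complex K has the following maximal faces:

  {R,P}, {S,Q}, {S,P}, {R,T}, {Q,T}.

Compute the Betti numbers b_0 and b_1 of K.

b_0 = 1, b_1 = 1.

Fix the vertex order P < Q < R < S < T and write every simplex with vertices in increasing order. Then dim K = 1 and the simplices of K are:

  0-simplices (5): P, Q, R, S, T
  1-simplices (5): PR, PS, QS, QT, RT

Hence C_0 ≅ Z^5, C_1 ≅ Z^5.

Boundary ∂_1: C_1 → C_0 sends each edge [p,q] (with p < q) to q − p.
This gives a 5×5 integer matrix of rank 4; reducing to Smith normal form yields diagonal entries (1,1,1,1).

Computing H_k = (kernel of ∂_k) / (image of ∂_{k+1}):

  H_0: rank C_0 − rank ∂_1 = 5 − 4 = 1, and the invariant factors of ∂_1 are all 1, so H_0 = Z.
  H_1: rank ker ∂_1 − rank ∂_2 = (5 − 4) − 0 = 1, and there is no ∂_2, so H_1 = Z.

(K is a triangulation of the circle S^1.)

Hence the Betti numbers are b_0 = 1, b_1 = 1.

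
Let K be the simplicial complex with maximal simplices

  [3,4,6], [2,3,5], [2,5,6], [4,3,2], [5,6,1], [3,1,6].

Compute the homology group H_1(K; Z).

H_1 = Z.

Order the vertices as 1 < 2 < 3 < 4 < 5 < 6. Listing each simplex with vertices in this order, K has dimension 2 with simplices:

  0-simplices (6): [1], [2], [3], [4], [5], [6]
  1-simplices (12): [1,3], [1,5], [1,6], [2,3], [2,4], [2,5], [2,6], [3,4], [3,5], [3,6], [4,6], [5,6]
  2-simplices (6): [1,3,6], [1,5,6], [2,3,4], [2,3,5], [2,5,6], [3,4,6]

Hence C_0 ≅ Z^6, C_1 ≅ Z^12, C_2 ≅ Z^6.

Boundary ∂_1: C_1 → C_0 is given by ∂[p,q] = [q] − [p].
The 6×12 boundary matrix has rank 5 and Smith normal form diag(1,1,1,1,1).

The boundary map ∂_2: C_2 → C_1 acts by ∂[p,q,r] = [q,r] − [p,r] + [p,q]. For instance
  ∂[1,3,6] = [3,6] − [1,6] + [1,3],
  ∂[2,3,5] = [3,5] − [2,5] + [2,3].
As a 12×6 matrix over Z this has rank 6, with invariant factors (1,1,1,1,1,1).

Now H_k = ker ∂_k / im ∂_{k+1}, so:

  H_1: rank ker ∂_1 − rank ∂_2 = (12 − 5) − 6 = 1, and the invariant factors of ∂_2 are all 1, so H_1 = Z.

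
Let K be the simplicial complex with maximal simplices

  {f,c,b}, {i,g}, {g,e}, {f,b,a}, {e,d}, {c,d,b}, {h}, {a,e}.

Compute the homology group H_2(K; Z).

H_2 = 0.

K has 9 vertices, 11 edges, 3 triangles.
rank ∂_2 = 3, rank ∂_3 = 0 ⇒ b_2 = 3 − 3 − 0 = 0. So H_2 = 0.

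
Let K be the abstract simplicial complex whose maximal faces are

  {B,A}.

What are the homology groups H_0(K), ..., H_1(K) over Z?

H_0 ≅ Z,  H_1 = 0.

K has 2 vertices, 1 edge.
rank ∂_0 = 0, rank ∂_1 = 1 ⇒ b_0 = 2 − 0 − 1 = 1; all invariant factors of ∂_1 are 1 so no torsion. So H_0 ≅ Z.
rank ∂_1 = 1, rank ∂_2 = 0 ⇒ b_1 = 1 − 1 − 0 = 0. So H_1 ≅ 0.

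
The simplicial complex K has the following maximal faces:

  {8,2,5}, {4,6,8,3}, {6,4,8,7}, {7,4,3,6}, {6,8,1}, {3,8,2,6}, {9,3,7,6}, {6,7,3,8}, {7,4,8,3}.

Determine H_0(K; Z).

H_0 = Z.

Take the total order 1 < 2 < 3 < 4 < 5 < 6 < 7 < 8 < 9 on the vertex set. Then K (dimension 3) consists of the simplices:

  0-simplices (9): [1], [2], [3], [4], [5], [6], [7], [8], [9]
  1-simplices (20): [1,6], [1,8], [2,3], [2,5], [2,6], [2,8], [3,4], [3,6], [3,7], [3,8], [3,9], [4,6], [4,7], [4,8], [5,8], [6,7], [6,8], [6,9], [7,8], [7,9]
  2-simplices (18): [1,6,8], [2,3,6], [2,3,8], [2,5,8], [2,6,8], [3,4,6], [3,4,7], [3,4,8], [3,6,7], [3,6,8], [3,6,9], [3,7,8], [3,7,9], [4,6,7], [4,6,8], [4,7,8], [6,7,8], [6,7,9]
  3-simplices (7): [2,3,6,8], [3,4,6,7], [3,4,6,8], [3,4,7,8], [3,6,7,8], [3,6,7,9], [4,6,7,8]

Hence C_0 ≅ Z^9, C_1 ≅ Z^20, C_2 ≅ Z^18, C_3 ≅ Z^7.

Boundary ∂_1: C_1 → C_0 sends each edge [p,q] (with p < q) to q − p. For instance
  ∂[4,6] = [6] − [4].
The resulting 9×20 matrix has rank 8, and its Smith normal form has invariant factors (1,1,1,1,1,1,1,1).

Boundary ∂_2: C_2 → C_1 acts by ∂[p,q,r] = [q,r] − [p,r] + [p,q]. For instance
  ∂[3,4,8] = [4,8] − [3,8] + [3,4],
  ∂[4,6,8] = [6,8] − [4,8] + [4,6].
The resulting 20×18 matrix has rank 12, and its Smith normal form has invariant factors (1,1,1,1,1,1,1,1,1,1,1,1).

Boundary ∂_3: C_3 → C_2 sends each 3-simplex σ to the alternating sum Σ_i (−1)^i (σ with its i-th vertex removed). For instance
  ∂[3,6,7,8] = [6,7,8] − [3,7,8] + [3,6,8] − [3,6,7],
  ∂[3,6,7,9] = [6,7,9] − [3,7,9] + [3,6,9] − [3,6,7].
The resulting 18×7 matrix has rank 6, and its Smith normal form has invariant factors (1,1,1,1,1,1).

Computing H_k = (kernel of ∂_k) / (image of ∂_{k+1}):

  H_0: rank C_0 − rank ∂_1 = 9 − 8 = 1, and the invariant factors of ∂_1 are all 1, so H_0 = Z.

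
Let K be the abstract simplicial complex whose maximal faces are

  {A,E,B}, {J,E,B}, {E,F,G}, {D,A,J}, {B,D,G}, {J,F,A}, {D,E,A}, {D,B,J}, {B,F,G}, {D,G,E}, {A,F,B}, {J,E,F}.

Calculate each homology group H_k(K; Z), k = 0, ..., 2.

Fix the vertex order A < B < D < E < F < G < J and write every simplex with vertices in increasing order. Then dim K = 2 and the simplices of K are:

  0-simplices (7): A, B, D, E, F, G, J
  1-simplices (18): AB, AD, AE, AF, AJ, BD, BE, BF, BG, BJ, DE, DG, DJ, EF, EG, EJ, FG, FJ
  2-simplices (12): ABE, ABF, ADE, ADJ, AFJ, BDG, BDJ, BEJ, BFG, DEG, EFG, EFJ

giving chain groups C_0 ≅ Z^7, C_1 ≅ Z^18, C_2 ≅ Z^12.

The boundary map ∂_1: C_1 → C_0 is given by ∂[p,q] = [q] − [p]. For instance
  ∂BE = E − B.
This gives a 7×18 integer matrix of rank 6; reducing to Smith normal form yields diagonal entries (1,1,1,1,1,1).

The boundary map ∂_2: C_2 → C_1 maps a triangle to the signed sum of its edges. For instance
  ∂EFG = FG − EG + EF,
  ∂AFJ = FJ − AJ + AF.
This gives a 18×12 integer matrix of rank 12; reducing to Smith normal form yields diagonal entries (1,1,1,1,1,1,1,1,1,1,1,2).

Now H_k = ker ∂_k / im ∂_{k+1}, so:

  H_0: rank C_0 − rank ∂_1 = 7 − 6 = 1, and the invariant factors of ∂_1 are all 1, so H_0 ≅ Z.
  H_1: rank ker ∂_1 − rank ∂_2 = (18 − 6) − 12 = 0, and ∂_2 has invariant factor 2 > 1, so H_1 ≅ Z_2.
  H_2: rank ker ∂_2 − rank ∂_3 = (12 − 12) − 0 = 0, and there is no ∂_3, so H_2 ≅ 0.

H_0 ≅ Z,  H_1 ≅ Z_2,  H_2 = 0.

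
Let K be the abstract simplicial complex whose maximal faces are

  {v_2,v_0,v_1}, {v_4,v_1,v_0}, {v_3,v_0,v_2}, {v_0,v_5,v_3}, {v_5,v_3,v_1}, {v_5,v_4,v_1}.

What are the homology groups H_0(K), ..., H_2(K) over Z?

Fix the vertex order v_0 < v_1 < v_2 < v_3 < v_4 < v_5 and write every simplex with vertices in increasing order. Then dim K = 2 and the simplices of K are:

  0-simplices (6): [v_0], [v_1], [v_2], [v_3], [v_4], [v_5]
  1-simplices (12): [v_0,v_1], [v_0,v_2], [v_0,v_3], [v_0,v_4], [v_0,v_5], [v_1,v_2], [v_1,v_3], [v_1,v_4], [v_1,v_5], [v_2,v_3], [v_3,v_5], [v_4,v_5]
  2-simplices (6): [v_0,v_1,v_2], [v_0,v_1,v_4], [v_0,v_2,v_3], [v_0,v_3,v_5], [v_1,v_3,v_5], [v_1,v_4,v_5]

Hence C_0 ≅ Z^6, C_1 ≅ Z^12, C_2 ≅ Z^6.

∂_1: C_1 → C_0 sends each edge [p,q] (with p < q) to q − p.
As a 6×12 matrix over Z this has rank 5, with invariant factors (1,1,1,1,1).

∂_2: C_2 → C_1 maps a triangle to the signed sum of its edges. For instance
  ∂[v_1,v_4,v_5] = [v_4,v_5] − [v_1,v_5] + [v_1,v_4],
  ∂[v_0,v_1,v_2] = [v_1,v_2] − [v_0,v_2] + [v_0,v_1].
The resulting 12×6 matrix has rank 6, and its Smith normal form has invariant factors (1,1,1,1,1,1).

Reading off H_k = ker ∂_k / im ∂_{k+1}:

  H_0: rank C_0 − rank ∂_1 = 6 − 5 = 1, and the invariant factors of ∂_1 are all 1, so H_0 ≅ Z.
  H_1: rank ker ∂_1 − rank ∂_2 = (12 − 5) − 6 = 1, and the invariant factors of ∂_2 are all 1, so H_1 ≅ Z.
  H_2: rank ker ∂_2 − rank ∂_3 = (6 − 6) − 0 = 0, and there is no ∂_3, so H_2 ≅ 0.

(K is a triangulation of the cylinder S^1 x I.)

H_0 = Z,  H_1 = Z,  H_2 = 0.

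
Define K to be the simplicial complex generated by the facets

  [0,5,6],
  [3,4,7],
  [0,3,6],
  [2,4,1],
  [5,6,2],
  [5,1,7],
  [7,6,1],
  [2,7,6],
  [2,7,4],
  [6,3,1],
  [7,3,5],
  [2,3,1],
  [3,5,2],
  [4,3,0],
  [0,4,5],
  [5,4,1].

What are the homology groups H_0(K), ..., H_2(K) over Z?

H_0 ≅ Z,  H_1 ≅ Z^2,  H_2 ≅ Z.

Order the vertices as 0 < 1 < 2 < 3 < 4 < 5 < 6 < 7. Listing each simplex with vertices in this order, K has dimension 2 with simplices:

  0-simplices (8): [0], [1], [2], [3], [4], [5], [6], [7]
  1-simplices (24): (24 of them)
  2-simplices (16): [0,3,4], [0,3,6], [0,4,5], [0,5,6], [1,2,3], [1,2,4], [1,3,6], [1,4,5], [1,5,7], [1,6,7], [2,3,5], [2,4,7], [2,5,6], [2,6,7], [3,4,7], [3,5,7]

so the chain groups are C_0 ≅ Z^8, C_1 ≅ Z^24, C_2 ≅ Z^16.

Boundary ∂_1: C_1 → C_0 sends each edge [p,q] (with p < q) to q − p.
The 8×24 boundary matrix has rank 7 and Smith normal form diag(1,1,1,1,1,1,1).

∂_2: C_2 → C_1 acts by ∂[p,q,r] = [q,r] − [p,r] + [p,q]. For instance
  ∂[0,4,5] = [4,5] − [0,5] + [0,4],
  ∂[3,4,7] = [4,7] − [3,7] + [3,4].
As a 24×16 matrix over Z this has rank 15, with invariant factors (1,1,1,1,1,1,1,1,1,1,1,1,1,1,1).

Reading off H_k = ker ∂_k / im ∂_{k+1}:

  H_0: rank C_0 − rank ∂_1 = 8 − 7 = 1, and the invariant factors of ∂_1 are all 1, so H_0 ≅ Z.
  H_1: rank ker ∂_1 − rank ∂_2 = (24 − 7) − 15 = 2, and the invariant factors of ∂_2 are all 1, so H_1 ≅ Z^2.
  H_2: rank ker ∂_2 − rank ∂_3 = (16 − 15) − 0 = 1, and there is no ∂_3, so H_2 ≅ Z.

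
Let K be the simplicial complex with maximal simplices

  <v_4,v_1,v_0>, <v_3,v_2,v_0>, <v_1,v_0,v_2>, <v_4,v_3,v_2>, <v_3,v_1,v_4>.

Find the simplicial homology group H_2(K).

H_2 ≅ 0.

Take the total order v_0 < v_1 < v_2 < v_3 < v_4 on the vertex set. Then K (dimension 2) consists of the simplices:

  0-simplices (5): [v_0], [v_1], [v_2], [v_3], [v_4]
  1-simplices (10): [v_0,v_1], [v_0,v_2], [v_0,v_3], [v_0,v_4], [v_1,v_2], [v_1,v_3], [v_1,v_4], [v_2,v_3], [v_2,v_4], [v_3,v_4]
  2-simplices (5): [v_0,v_1,v_2], [v_0,v_1,v_4], [v_0,v_2,v_3], [v_1,v_3,v_4], [v_2,v_3,v_4]

Hence C_0 ≅ Z^5, C_1 ≅ Z^10, C_2 ≅ Z^5.

The boundary map ∂_1: C_1 → C_0 is given by ∂[p,q] = [q] − [p]. For instance
  ∂[v_2,v_3] = [v_3] − [v_2].
The 5×10 boundary matrix has rank 4 and Smith normal form diag(1,1,1,1).

Boundary ∂_2: C_2 → C_1 sends each 2-simplex [p,q,r] to [q,r] − [p,r] + [p,q]. For instance
  ∂[v_1,v_3,v_4] = [v_3,v_4] − [v_1,v_4] + [v_1,v_3],
  ∂[v_0,v_1,v_2] = [v_1,v_2] − [v_0,v_2] + [v_0,v_1].
The resulting 10×5 matrix has rank 5, and its Smith normal form has invariant factors (1,1,1,1,1).

Reading off H_k = ker ∂_k / im ∂_{k+1}:

  H_2: rank ker ∂_2 − rank ∂_3 = (5 − 5) − 0 = 0, and there is no ∂_3, so H_2 ≅ 0.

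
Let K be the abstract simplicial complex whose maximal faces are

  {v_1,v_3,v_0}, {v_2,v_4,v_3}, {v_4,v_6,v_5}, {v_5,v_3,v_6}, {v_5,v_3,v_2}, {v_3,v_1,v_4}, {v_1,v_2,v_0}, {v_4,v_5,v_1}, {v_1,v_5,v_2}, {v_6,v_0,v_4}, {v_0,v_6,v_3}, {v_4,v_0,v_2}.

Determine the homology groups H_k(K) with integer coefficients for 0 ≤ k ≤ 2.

We work with the vertex ordering v_0 < v_1 < v_2 < v_3 < v_4 < v_5 < v_6. The simplices of K, each written with vertices in increasing order, are:

  0-simplices (7): [v_0], [v_1], [v_2], [v_3], [v_4], [v_5], [v_6]
  1-simplices (18): (18 of them)
  2-simplices (12): (12 of them)

so the chain groups are C_0 ≅ Z^7, C_1 ≅ Z^18, C_2 ≅ Z^12.

∂_1: C_1 → C_0 maps an edge to its endpoints' difference, ∂[p,q] = q − p. For instance
  ∂[v_1,v_4] = [v_4] − [v_1].
The 7×18 boundary matrix has rank 6 and Smith normal form diag(1,1,1,1,1,1).

∂_2: C_2 → C_1 sends each 2-simplex [p,q,r] to [q,r] − [p,r] + [p,q]. For instance
  ∂[v_1,v_2,v_5] = [v_2,v_5] − [v_1,v_5] + [v_1,v_2],
  ∂[v_1,v_4,v_5] = [v_4,v_5] − [v_1,v_5] + [v_1,v_4].
As a 18×12 matrix over Z this has rank 12, with invariant factors (1,1,1,1,1,1,1,1,1,1,1,2).

Computing H_k = (kernel of ∂_k) / (image of ∂_{k+1}):

  H_0: rank C_0 − rank ∂_1 = 7 − 6 = 1, and the invariant factors of ∂_1 are all 1, so H_0 ≅ Z.
  H_1: rank ker ∂_1 − rank ∂_2 = (18 − 6) − 12 = 0, and ∂_2 has invariant factor 2 > 1, so H_1 ≅ Z_2.
  H_2: rank ker ∂_2 − rank ∂_3 = (12 − 12) − 0 = 0, and there is no ∂_3, so H_2 ≅ 0.

(K is a triangulation of the real projective plane RP^2.)

H_0 = Z,  H_1 = Z_2,  H_2 = 0.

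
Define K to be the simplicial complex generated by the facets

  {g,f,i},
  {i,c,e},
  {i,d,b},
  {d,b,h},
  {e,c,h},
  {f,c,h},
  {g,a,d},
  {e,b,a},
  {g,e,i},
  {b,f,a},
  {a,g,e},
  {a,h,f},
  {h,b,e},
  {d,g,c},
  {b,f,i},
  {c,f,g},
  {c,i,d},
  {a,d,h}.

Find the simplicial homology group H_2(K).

K has 9 vertices, 27 edges, 18 triangles.
rank ∂_2 = 18, rank ∂_3 = 0 ⇒ b_2 = 18 − 18 − 0 = 0. So H_2 ≅ 0.

H_2 = 0.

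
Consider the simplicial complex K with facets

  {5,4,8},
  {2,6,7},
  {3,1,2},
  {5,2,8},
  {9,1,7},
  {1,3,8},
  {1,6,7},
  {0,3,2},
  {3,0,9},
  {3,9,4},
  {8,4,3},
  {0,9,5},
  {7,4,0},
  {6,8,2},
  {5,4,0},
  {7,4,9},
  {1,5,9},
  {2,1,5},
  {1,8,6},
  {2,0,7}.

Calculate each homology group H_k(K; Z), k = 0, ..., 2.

H_0 ≅ Z,  H_1 ≅ Z ⊕ Z/2Z,  H_2 = 0.

Take the total order 0 < 1 < 2 < 3 < 4 < 5 < 6 < 7 < 8 < 9 on the vertex set. Then K (dimension 2) consists of the simplices:

  0-simplices (10): [0], [1], [2], [3], [4], [5], [6], [7], [8], [9]
  1-simplices (30): (30 of them)
  2-simplices (20): (20 of them)

so the chain groups are C_0 ≅ Z^10, C_1 ≅ Z^30, C_2 ≅ Z^20.

Boundary ∂_1: C_1 → C_0 maps an edge to its endpoints' difference, ∂[p,q] = q − p. For instance
  ∂[4,8] = [8] − [4].
The resulting 10×30 matrix has rank 9, and its Smith normal form has invariant factors (1,1,1,1,1,1,1,1,1).

The boundary map ∂_2: C_2 → C_1 maps a triangle to the signed sum of its edges. For instance
  ∂[1,7,9] = [7,9] − [1,9] + [1,7],
  ∂[3,4,8] = [4,8] − [3,8] + [3,4].
The 30×20 boundary matrix has rank 20 and Smith normal form diag(1,1,1,1,1,1,1,1,1,1,1,1,1,1,1,1,1,1,1,2).

Computing H_k = (kernel of ∂_k) / (image of ∂_{k+1}):

  H_0: rank C_0 − rank ∂_1 = 10 − 9 = 1, and the invariant factors of ∂_1 are all 1, so H_0 = Z.
  H_1: rank ker ∂_1 − rank ∂_2 = (30 − 9) − 20 = 1, and ∂_2 has invariant factor 2 > 1, so H_1 = Z ⊕ Z/2Z.
  H_2: rank ker ∂_2 − rank ∂_3 = (20 − 20) − 0 = 0, and there is no ∂_3, so H_2 = 0.

(K is a triangulation of the Klein bottle.)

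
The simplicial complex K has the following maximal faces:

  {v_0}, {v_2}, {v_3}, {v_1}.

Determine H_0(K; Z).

H_0 ≅ Z^4.

Fix the vertex order v_0 < v_1 < v_2 < v_3 and write every simplex with vertices in increasing order. Then dim K = 0 and the simplices of K are:

  0-simplices (4): [v_0], [v_1], [v_2], [v_3]

giving chain groups C_0 ≅ Z^4.

Computing H_k = (kernel of ∂_k) / (image of ∂_{k+1}):

  H_0: rank C_0 − rank ∂_1 = 4 − 0 = 4, and there is no ∂_1, so H_0 ≅ Z^4.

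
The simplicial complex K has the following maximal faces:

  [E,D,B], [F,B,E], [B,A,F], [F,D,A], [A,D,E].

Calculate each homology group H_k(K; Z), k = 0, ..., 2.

H_0 = Z,  H_1 = Z,  H_2 = 0.

Order the vertices as A < B < D < E < F. Listing each simplex with vertices in this order, K has dimension 2 with simplices:

  0-simplices (5): A, B, D, E, F
  1-simplices (10): AB, AD, AE, AF, BD, BE, BF, DE, DF, EF
  2-simplices (5): ABF, ADE, ADF, BDE, BEF

giving chain groups C_0 ≅ Z^5, C_1 ≅ Z^10, C_2 ≅ Z^5.

The boundary map ∂_1: C_1 → C_0 is given by ∂[p,q] = [q] − [p].
The resulting 5×10 matrix has rank 4, and its Smith normal form has invariant factors (1,1,1,1).

∂_2: C_2 → C_1 acts by ∂[p,q,r] = [q,r] − [p,r] + [p,q]. For instance
  ∂BDE = DE − BE + BD,
  ∂ADE = DE − AE + AD.
As a 10×5 matrix over Z this has rank 5, with invariant factors (1,1,1,1,1).

Reading off H_k = ker ∂_k / im ∂_{k+1}:

  H_0: rank C_0 − rank ∂_1 = 5 − 4 = 1, and the invariant factors of ∂_1 are all 1, so H_0 = Z.
  H_1: rank ker ∂_1 − rank ∂_2 = (10 − 4) − 5 = 1, and the invariant factors of ∂_2 are all 1, so H_1 = Z.
  H_2: rank ker ∂_2 − rank ∂_3 = (5 − 5) − 0 = 0, and there is no ∂_3, so H_2 = 0.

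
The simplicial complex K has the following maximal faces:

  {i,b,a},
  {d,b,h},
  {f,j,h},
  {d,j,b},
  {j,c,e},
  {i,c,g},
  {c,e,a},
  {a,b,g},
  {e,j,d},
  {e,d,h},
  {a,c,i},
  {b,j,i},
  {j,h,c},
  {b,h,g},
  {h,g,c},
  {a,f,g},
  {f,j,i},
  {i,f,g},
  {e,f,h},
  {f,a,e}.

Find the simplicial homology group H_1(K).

Take the total order a < b < c < d < e < f < g < h < i < j on the vertex set. Then K (dimension 2) consists of the simplices:

  0-simplices (10): a, b, c, d, e, f, g, h, i, j
  1-simplices (30): ab, ac, ae, af, ag, ai, bd, bg, bh, bi, bj, ce, cg, ch, ci, cj, de, dh, dj, ef, eh, ej, fg, fh, fi, fj, gh, gi, hj, ij
  2-simplices (20): abg, abi, ace, aci, aef, afg, bdh, bdj, bgh, bij, cej, cgh, cgi, chj, deh, dej, efh, fgi, fhj, fij

so the chain groups are C_0 ≅ Z^10, C_1 ≅ Z^30, C_2 ≅ Z^20.

Boundary ∂_1: C_1 → C_0 sends each edge [p,q] (with p < q) to q − p. For instance
  ∂gi = i − g.
As a 10×30 matrix over Z this has rank 9, with invariant factors (1,1,1,1,1,1,1,1,1).

The boundary map ∂_2: C_2 → C_1 sends each 2-simplex [p,q,r] to [q,r] − [p,r] + [p,q]. For instance
  ∂fgi = gi − fi + fg,
  ∂chj = hj − cj + ch.
As a 30×20 matrix over Z this has rank 20, with invariant factors (1,1,1,1,1,1,1,1,1,1,1,1,1,1,1,1,1,1,1,2).

Reading off H_k = ker ∂_k / im ∂_{k+1}:

  H_1: rank ker ∂_1 − rank ∂_2 = (30 − 9) − 20 = 1, and ∂_2 has invariant factor 2 > 1, so H_1 = Z ⊕ Z/2.

H_1 = Z ⊕ Z/2.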